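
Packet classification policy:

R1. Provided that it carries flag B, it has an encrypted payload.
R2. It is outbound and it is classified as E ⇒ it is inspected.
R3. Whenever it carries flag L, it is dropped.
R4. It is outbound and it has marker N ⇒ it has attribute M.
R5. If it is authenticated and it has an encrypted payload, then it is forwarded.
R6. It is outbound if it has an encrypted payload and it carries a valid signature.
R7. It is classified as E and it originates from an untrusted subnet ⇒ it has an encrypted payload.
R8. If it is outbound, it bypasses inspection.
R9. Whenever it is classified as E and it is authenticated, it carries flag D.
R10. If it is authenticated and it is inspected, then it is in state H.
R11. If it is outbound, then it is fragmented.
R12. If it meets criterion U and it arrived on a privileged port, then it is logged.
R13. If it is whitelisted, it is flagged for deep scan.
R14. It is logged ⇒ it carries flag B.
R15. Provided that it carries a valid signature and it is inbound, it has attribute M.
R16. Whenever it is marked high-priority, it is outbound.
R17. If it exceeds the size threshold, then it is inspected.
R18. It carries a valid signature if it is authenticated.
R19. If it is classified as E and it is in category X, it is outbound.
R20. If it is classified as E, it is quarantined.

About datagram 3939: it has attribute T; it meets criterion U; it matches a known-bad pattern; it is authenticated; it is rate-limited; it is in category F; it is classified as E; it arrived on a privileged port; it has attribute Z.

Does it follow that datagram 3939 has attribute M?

No

Forward chaining from the given facts derives: carries flag D, is logged, carries flag B, carries a valid signature, is quarantined, has an encrypted payload, is forwarded, is outbound, bypasses inspection, is fragmented, is inspected, is in state H.
Rules concluding "it has attribute M": R4 needs "it has marker N"; R15 needs "it is inbound" — none of these are established.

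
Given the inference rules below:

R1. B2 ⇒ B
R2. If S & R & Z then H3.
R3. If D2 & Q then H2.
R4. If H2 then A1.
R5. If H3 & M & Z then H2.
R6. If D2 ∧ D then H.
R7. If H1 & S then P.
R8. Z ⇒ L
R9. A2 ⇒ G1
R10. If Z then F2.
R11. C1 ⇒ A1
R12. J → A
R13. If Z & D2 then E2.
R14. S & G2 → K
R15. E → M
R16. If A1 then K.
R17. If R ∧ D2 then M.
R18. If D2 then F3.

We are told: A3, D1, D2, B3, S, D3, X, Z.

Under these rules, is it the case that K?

No

Forward chaining from the given facts derives: L, F2, E2, F3.
Rules concluding K: R14 needs G2; R16 needs A1 — none of these are established.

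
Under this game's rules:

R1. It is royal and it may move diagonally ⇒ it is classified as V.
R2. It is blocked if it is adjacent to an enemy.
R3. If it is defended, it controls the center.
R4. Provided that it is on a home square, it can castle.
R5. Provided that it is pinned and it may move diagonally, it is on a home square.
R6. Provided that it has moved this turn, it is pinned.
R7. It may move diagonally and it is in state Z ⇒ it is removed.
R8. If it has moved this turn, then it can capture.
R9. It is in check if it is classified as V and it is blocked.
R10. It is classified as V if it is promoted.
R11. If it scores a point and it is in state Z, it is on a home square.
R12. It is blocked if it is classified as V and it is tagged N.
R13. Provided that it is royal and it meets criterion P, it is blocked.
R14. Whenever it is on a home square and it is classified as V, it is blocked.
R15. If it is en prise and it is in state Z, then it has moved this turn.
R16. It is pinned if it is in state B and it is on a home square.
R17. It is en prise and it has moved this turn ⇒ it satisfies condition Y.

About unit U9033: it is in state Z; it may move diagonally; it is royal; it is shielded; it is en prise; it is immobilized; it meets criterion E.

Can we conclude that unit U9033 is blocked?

Yes

By R1 (it is royal, it may move diagonally): it is classified as V.
By R15 (it is en prise, it is in state Z): it has moved this turn.
By R6 (it has moved this turn): it is pinned.
By R5 (it is pinned, it may move diagonally): it is on a home square.
By R14 (it is on a home square, it is classified as V): it is blocked.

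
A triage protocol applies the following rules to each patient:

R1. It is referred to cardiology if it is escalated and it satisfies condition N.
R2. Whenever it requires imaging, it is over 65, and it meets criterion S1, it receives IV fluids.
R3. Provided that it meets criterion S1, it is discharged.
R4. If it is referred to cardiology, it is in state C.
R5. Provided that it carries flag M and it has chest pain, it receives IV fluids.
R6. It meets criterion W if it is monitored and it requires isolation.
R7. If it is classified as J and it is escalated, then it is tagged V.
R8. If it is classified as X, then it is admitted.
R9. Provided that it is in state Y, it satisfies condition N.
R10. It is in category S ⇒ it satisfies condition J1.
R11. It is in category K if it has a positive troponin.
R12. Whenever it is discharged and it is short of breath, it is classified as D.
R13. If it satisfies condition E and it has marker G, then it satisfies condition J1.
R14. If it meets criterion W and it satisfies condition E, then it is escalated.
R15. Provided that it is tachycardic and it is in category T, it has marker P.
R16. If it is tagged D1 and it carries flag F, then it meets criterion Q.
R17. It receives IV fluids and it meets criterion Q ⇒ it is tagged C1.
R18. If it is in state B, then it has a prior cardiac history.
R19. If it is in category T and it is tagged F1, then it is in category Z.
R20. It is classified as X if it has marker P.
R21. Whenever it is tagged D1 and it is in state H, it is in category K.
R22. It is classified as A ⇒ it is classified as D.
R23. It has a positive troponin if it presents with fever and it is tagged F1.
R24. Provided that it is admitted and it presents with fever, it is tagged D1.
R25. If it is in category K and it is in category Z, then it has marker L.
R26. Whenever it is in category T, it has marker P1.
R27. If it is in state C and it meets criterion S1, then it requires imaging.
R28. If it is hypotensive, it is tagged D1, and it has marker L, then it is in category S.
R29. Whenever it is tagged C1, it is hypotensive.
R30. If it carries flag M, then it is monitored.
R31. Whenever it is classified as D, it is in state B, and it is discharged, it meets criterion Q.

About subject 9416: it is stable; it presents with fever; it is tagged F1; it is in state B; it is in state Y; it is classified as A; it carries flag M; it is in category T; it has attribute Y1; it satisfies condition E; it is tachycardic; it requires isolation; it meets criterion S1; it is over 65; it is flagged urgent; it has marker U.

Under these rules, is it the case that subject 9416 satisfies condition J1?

Yes

By R3 (it meets criterion S1): it is discharged.
By R9 (it is in state Y): it satisfies condition N.
By R15 (it is tachycardic, it is in category T): it has marker P.
By R19 (it is in category T, it is tagged F1): it is in category Z.
By R20 (it has marker P): it is classified as X.
By R22 (it is classified as A): it is classified as D.
By R23 (it presents with fever, it is tagged F1): it has a positive troponin.
By R30 (it carries flag M): it is monitored.
By R31 (it is classified as D, it is in state B, it is discharged): it meets criterion Q.
By R6 (it is monitored, it requires isolation): it meets criterion W.
By R8 (it is classified as X): it is admitted.
By R11 (it has a positive troponin): it is in category K.
By R14 (it meets criterion W, it satisfies condition E): it is escalated.
By R24 (it is admitted, it presents with fever): it is tagged D1.
By R25 (it is in category K, it is in category Z): it has marker L.
By R1 (it is escalated, it satisfies condition N): it is referred to cardiology.
By R4 (it is referred to cardiology): it is in state C.
By R27 (it is in state C, it meets criterion S1): it requires imaging.
By R2 (it requires imaging, it is over 65, it meets criterion S1): it receives IV fluids.
By R17 (it receives IV fluids, it meets criterion Q): it is tagged C1.
By R29 (it is tagged C1): it is hypotensive.
By R28 (it is hypotensive, it is tagged D1, it has marker L): it is in category S.
By R10 (it is in category S): it satisfies condition J1.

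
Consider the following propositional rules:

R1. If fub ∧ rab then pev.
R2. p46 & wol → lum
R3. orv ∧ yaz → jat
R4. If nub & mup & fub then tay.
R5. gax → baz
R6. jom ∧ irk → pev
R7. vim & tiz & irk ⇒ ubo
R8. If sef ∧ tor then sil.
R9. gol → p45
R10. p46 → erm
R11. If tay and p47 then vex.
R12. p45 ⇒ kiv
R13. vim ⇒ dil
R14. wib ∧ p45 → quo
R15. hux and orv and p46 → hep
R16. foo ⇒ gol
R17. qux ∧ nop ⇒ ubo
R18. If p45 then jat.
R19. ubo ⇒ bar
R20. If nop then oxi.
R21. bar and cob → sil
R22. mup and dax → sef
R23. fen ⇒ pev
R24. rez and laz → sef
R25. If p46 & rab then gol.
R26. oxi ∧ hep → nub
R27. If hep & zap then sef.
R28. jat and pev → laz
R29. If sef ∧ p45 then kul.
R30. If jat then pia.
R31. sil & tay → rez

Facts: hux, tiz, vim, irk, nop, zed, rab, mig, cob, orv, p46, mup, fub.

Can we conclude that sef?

Yes

pev  (by R1: fub, rab)
ubo  (by R7: vim, tiz, irk)
hep  (by R15: hux, orv, p46)
bar  (by R19: ubo)
oxi  (by R20: nop)
sil  (by R21: bar, cob)
gol  (by R25: p46, rab)
nub  (by R26: oxi, hep)
tay  (by R4: nub, mup, fub)
p45  (by R9: gol)
jat  (by R18: p45)
laz  (by R28: jat, pev)
rez  (by R31: sil, tay)
sef  (by R24: rez, laz)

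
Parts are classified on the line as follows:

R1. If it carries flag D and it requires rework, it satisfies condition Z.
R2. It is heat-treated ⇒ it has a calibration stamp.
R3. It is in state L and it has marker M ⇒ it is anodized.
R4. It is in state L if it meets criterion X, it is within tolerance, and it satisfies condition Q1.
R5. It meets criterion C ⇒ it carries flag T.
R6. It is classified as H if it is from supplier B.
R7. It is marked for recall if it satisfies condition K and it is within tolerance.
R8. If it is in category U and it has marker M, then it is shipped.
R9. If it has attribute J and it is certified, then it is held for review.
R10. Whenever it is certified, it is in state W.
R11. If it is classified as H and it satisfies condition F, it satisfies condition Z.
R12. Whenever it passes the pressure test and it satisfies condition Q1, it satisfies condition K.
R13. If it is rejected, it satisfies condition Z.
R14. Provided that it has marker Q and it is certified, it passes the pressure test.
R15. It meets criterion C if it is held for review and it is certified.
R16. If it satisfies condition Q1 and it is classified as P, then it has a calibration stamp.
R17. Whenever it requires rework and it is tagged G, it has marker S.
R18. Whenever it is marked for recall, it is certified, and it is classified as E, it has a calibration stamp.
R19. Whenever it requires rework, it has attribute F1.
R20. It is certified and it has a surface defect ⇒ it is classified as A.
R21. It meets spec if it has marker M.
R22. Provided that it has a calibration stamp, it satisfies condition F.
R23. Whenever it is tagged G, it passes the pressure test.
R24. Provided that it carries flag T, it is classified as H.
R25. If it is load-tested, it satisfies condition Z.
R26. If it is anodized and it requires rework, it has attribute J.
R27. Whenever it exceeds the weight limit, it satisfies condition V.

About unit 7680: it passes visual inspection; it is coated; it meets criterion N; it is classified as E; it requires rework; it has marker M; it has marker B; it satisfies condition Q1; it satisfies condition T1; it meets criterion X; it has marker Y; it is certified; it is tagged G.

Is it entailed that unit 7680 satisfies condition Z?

No

Forward chaining from the given facts derives: is in state W, has marker S, has attribute F1, meets spec, passes the pressure test, satisfies condition K.
Rules concluding "it satisfies condition Z": R1 needs "it carries flag D"; R11 needs "it is classified as H"; R13 needs "it is rejected"; R25 needs "it is load-tested" — none of these are established.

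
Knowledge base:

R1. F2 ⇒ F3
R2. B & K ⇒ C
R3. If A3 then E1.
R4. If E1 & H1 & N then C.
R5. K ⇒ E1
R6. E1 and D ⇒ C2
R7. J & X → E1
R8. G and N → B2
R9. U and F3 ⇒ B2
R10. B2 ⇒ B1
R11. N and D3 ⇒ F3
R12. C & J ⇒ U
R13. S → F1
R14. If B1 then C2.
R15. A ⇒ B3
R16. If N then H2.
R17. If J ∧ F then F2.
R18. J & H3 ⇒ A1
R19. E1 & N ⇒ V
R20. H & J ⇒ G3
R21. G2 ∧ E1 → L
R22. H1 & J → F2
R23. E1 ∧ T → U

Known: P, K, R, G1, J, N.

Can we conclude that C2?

No

Forward chaining from the given facts derives: E1, H2, V.
Rules concluding C2: R6 needs D; R14 needs B1 — none of these are established.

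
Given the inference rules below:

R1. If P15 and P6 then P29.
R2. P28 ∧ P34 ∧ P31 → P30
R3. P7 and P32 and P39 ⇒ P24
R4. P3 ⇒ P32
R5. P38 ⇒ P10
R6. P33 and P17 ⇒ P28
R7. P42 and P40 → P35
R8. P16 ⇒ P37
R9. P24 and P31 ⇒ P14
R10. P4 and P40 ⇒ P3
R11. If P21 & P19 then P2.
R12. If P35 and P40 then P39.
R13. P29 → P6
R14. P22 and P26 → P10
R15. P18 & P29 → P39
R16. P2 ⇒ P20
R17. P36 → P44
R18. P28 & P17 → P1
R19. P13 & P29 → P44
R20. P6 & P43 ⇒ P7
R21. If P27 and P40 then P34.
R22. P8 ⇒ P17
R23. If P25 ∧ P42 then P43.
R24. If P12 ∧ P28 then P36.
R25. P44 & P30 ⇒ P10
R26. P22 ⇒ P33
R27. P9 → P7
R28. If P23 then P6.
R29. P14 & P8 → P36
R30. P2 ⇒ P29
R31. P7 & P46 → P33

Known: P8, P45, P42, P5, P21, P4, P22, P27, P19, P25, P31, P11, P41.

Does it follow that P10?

Forward chaining from the given facts derives: P2, P20, P17, P43, P33, P29, P28, P6, P1, P7.
Rules concluding P10: R5 needs P38; R14 needs P26; R25 needs P44 — none of these are established.

No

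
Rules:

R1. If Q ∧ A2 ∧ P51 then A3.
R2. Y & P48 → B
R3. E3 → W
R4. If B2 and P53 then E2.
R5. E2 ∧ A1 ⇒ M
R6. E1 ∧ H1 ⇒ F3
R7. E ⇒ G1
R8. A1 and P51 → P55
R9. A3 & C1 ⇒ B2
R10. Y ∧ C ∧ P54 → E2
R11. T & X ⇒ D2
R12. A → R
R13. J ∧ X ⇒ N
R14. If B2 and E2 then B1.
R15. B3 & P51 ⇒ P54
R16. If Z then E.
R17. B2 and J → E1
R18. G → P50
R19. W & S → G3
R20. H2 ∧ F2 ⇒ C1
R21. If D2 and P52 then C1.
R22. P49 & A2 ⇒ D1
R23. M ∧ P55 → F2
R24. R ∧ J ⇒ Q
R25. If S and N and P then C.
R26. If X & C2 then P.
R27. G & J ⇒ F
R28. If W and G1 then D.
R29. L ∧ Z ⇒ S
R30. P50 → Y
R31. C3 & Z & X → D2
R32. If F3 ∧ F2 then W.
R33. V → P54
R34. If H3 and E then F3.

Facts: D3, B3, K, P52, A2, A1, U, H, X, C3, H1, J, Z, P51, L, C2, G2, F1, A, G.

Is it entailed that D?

Yes

P55  (by R8: A1, P51)
R  (by R12: A)
N  (by R13: J, X)
P54  (by R15: B3, P51)
E  (by R16: Z)
P50  (by R18: G)
Q  (by R24: R, J)
P  (by R26: X, C2)
S  (by R29: L, Z)
Y  (by R30: P50)
D2  (by R31: C3, Z, X)
A3  (by R1: Q, A2, P51)
G1  (by R7: E)
C1  (by R21: D2, P52)
C  (by R25: S, N, P)
B2  (by R9: A3, C1)
E2  (by R10: Y, C, P54)
E1  (by R17: B2, J)
M  (by R5: E2, A1)
F3  (by R6: E1, H1)
F2  (by R23: M, P55)
W  (by R32: F3, F2)
D  (by R28: W, G1)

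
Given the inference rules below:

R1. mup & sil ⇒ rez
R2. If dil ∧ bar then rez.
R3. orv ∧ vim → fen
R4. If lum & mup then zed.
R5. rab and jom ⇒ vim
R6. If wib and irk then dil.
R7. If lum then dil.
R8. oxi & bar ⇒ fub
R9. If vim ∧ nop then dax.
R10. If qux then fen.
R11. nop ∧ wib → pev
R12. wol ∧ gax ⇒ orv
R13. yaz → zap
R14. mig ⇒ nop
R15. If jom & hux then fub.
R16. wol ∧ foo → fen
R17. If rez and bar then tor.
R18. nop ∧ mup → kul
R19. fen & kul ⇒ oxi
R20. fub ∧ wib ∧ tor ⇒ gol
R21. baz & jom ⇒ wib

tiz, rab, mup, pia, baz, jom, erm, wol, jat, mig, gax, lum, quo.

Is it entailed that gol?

Forward chaining from the given facts derives: zed, vim, dil, orv, nop, kul, wib, fen, dax, pev, oxi.
The only rule concluding gol is R20, which needs fub; that is never established.

No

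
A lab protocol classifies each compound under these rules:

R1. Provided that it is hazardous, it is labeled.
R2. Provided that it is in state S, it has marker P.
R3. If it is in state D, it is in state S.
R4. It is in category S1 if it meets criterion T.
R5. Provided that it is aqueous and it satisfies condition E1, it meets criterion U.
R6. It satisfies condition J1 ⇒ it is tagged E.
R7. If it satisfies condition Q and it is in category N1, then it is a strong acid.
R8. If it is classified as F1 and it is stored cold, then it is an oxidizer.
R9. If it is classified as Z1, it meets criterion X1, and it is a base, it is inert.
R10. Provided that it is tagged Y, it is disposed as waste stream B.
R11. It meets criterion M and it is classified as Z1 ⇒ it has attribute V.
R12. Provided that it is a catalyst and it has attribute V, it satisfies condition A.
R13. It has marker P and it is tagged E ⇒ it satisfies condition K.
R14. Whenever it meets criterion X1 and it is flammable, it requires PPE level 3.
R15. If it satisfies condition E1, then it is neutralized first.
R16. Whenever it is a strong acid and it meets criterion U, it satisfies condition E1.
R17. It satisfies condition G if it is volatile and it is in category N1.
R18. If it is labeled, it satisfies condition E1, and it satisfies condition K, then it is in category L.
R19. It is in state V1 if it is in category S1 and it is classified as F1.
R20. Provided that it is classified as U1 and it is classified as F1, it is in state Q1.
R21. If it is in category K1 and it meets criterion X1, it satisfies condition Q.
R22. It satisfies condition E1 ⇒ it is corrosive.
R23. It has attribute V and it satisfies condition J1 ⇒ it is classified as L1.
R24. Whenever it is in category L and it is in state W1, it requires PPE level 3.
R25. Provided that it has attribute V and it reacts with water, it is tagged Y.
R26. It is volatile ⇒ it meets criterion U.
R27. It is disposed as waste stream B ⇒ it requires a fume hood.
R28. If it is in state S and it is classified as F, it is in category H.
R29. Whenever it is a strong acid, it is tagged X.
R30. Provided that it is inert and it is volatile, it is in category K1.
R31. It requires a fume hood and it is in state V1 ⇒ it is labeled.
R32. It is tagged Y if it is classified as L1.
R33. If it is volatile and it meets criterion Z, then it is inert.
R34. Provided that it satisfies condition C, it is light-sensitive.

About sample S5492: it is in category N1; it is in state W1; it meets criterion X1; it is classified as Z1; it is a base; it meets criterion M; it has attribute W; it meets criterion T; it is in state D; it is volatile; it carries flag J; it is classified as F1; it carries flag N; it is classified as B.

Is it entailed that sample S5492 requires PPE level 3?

No

Forward chaining from the given facts derives: is in state S, is in category S1, is inert, has attribute V, satisfies condition G, is in state V1, meets criterion U, is in category K1, has marker P, satisfies condition Q, is a strong acid, satisfies condition E1, is corrosive, is tagged X, is neutralized first.
Rules concluding "it requires PPE level 3": R14 needs "it is flammable"; R24 needs "it is in category L" — none of these are established.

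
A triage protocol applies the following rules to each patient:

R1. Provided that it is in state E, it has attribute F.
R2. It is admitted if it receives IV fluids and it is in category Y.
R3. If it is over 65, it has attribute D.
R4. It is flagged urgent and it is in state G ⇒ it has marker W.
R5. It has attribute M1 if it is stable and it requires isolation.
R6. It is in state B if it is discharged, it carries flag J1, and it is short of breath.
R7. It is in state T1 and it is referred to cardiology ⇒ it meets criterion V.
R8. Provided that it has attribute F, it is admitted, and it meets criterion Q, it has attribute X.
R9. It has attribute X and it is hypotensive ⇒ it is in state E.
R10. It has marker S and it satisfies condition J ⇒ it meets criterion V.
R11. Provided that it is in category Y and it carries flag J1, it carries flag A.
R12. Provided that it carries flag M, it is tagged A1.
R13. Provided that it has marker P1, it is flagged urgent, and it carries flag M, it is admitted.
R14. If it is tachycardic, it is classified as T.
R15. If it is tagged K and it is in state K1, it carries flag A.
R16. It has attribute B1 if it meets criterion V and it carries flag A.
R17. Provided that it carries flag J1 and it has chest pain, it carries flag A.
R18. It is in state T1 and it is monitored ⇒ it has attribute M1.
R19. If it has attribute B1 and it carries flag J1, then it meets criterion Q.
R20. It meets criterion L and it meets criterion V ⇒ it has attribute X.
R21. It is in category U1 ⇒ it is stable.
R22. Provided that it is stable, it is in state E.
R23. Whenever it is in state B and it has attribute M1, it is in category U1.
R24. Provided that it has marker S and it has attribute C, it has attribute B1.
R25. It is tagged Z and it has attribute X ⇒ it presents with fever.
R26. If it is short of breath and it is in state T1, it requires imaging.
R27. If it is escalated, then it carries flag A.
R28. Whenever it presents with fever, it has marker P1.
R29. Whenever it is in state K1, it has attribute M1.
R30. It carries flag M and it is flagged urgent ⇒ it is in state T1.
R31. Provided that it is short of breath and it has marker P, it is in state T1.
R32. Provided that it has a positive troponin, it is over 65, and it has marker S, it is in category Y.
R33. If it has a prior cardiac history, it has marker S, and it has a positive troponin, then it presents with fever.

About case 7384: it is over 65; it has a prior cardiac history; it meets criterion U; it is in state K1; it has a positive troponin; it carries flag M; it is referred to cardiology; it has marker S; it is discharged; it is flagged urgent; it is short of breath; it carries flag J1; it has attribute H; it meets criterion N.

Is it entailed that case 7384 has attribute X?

By R6 (it is discharged, it carries flag J1, it is short of breath): it is in state B.
By R29 (it is in state K1): it has attribute M1.
By R30 (it carries flag M, it is flagged urgent): it is in state T1.
By R32 (it has a positive troponin, it is over 65, it has marker S): it is in category Y.
By R33 (it has a prior cardiac history, it has marker S, it has a positive troponin): it presents with fever.
By R7 (it is in state T1, it is referred to cardiology): it meets criterion V.
By R11 (it is in category Y, it carries flag J1): it carries flag A.
By R16 (it meets criterion V, it carries flag A): it has attribute B1.
By R19 (it has attribute B1, it carries flag J1): it meets criterion Q.
By R23 (it is in state B, it has attribute M1): it is in category U1.
By R28 (it presents with fever): it has marker P1.
By R13 (it has marker P1, it is flagged urgent, it carries flag M): it is admitted.
By R21 (it is in category U1): it is stable.
By R22 (it is stable): it is in state E.
By R1 (it is in state E): it has attribute F.
By R8 (it has attribute F, it is admitted, it meets criterion Q): it has attribute X.

Yes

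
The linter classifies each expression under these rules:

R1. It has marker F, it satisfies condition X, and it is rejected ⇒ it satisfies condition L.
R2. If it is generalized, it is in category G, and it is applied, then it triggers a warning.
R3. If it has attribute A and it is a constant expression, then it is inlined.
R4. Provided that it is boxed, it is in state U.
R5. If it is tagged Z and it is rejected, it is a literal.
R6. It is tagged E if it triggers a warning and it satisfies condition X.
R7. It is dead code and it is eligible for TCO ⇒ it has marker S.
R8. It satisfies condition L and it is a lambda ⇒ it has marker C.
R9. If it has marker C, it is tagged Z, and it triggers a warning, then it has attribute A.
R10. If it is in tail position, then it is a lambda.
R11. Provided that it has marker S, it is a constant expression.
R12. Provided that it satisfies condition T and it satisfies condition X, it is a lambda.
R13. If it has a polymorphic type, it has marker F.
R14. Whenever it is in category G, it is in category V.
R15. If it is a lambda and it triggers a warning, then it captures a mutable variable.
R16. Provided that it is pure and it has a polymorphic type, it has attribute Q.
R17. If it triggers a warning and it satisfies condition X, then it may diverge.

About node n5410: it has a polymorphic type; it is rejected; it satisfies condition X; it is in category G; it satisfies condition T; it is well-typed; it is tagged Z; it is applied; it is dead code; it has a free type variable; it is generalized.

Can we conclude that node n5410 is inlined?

No

Forward chaining from the given facts derives: triggers a warning, is a literal, is tagged E, is a lambda, has marker F, is in category V, captures a mutable variable, may diverge, satisfies condition L, has marker C, has attribute A.
The only rule concluding "it is inlined" is R3, which needs "it is a constant expression"; that is never established.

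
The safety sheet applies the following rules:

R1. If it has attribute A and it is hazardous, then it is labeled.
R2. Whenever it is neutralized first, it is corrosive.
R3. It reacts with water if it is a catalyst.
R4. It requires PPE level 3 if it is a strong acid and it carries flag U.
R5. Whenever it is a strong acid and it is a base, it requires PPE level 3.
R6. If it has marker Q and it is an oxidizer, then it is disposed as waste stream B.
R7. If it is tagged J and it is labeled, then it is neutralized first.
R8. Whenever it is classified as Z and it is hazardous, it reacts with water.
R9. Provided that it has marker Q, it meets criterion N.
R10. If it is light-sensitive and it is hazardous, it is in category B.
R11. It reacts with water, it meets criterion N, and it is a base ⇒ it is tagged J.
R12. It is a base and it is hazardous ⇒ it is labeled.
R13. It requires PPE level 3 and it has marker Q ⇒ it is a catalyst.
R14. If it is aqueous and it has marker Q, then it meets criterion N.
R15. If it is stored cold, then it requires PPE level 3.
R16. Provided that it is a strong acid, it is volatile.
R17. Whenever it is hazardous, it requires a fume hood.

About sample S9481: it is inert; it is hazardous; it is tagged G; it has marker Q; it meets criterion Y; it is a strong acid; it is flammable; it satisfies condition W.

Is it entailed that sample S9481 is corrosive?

Forward chaining from the given facts derives: meets criterion N, is volatile, requires a fume hood.
The only rule concluding "it is corrosive" is R2, which needs "it is neutralized first"; that is never established.

No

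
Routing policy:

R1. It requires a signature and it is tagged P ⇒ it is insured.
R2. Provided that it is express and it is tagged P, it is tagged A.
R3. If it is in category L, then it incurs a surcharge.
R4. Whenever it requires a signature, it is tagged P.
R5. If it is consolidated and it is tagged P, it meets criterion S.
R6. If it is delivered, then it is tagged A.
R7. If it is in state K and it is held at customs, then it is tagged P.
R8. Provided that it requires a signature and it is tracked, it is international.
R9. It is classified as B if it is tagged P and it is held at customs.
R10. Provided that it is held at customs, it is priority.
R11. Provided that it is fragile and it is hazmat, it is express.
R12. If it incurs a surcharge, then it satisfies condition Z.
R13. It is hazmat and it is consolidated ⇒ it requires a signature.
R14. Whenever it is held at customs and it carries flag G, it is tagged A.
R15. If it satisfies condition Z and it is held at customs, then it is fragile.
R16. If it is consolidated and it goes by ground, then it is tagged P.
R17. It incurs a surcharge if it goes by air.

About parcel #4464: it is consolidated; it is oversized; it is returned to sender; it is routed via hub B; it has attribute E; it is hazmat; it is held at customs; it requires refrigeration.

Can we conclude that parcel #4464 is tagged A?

Forward chaining from the given facts derives: is priority, requires a signature, is tagged P, meets criterion S, is classified as B, is insured.
Rules concluding "it is tagged A": R2 needs "it is express"; R6 needs "it is delivered"; R14 needs "it carries flag G" — none of these are established.

No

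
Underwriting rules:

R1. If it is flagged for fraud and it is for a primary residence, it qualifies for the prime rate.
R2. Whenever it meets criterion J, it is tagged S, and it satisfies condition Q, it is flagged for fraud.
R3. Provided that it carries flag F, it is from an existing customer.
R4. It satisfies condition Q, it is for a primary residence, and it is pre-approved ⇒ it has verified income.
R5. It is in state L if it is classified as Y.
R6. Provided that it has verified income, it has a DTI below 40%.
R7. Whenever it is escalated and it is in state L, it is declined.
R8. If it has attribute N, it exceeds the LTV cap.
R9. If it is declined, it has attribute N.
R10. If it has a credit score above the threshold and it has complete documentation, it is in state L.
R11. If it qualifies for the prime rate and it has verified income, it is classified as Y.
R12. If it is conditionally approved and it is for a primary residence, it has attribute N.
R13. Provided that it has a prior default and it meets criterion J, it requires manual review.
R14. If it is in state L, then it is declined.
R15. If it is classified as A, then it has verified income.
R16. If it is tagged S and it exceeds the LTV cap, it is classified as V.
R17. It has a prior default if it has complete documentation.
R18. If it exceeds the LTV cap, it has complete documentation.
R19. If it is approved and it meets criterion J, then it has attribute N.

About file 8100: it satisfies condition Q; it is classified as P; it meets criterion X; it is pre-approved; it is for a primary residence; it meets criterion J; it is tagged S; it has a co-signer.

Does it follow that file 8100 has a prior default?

Yes

By R2 (it meets criterion J, it is tagged S, it satisfies condition Q): it is flagged for fraud.
By R4 (it satisfies condition Q, it is for a primary residence, it is pre-approved): it has verified income.
By R1 (it is flagged for fraud, it is for a primary residence): it qualifies for the prime rate.
By R11 (it qualifies for the prime rate, it has verified income): it is classified as Y.
By R5 (it is classified as Y): it is in state L.
By R14 (it is in state L): it is declined.
By R9 (it is declined): it has attribute N.
By R8 (it has attribute N): it exceeds the LTV cap.
By R18 (it exceeds the LTV cap): it has complete documentation.
By R17 (it has complete documentation): it has a prior default.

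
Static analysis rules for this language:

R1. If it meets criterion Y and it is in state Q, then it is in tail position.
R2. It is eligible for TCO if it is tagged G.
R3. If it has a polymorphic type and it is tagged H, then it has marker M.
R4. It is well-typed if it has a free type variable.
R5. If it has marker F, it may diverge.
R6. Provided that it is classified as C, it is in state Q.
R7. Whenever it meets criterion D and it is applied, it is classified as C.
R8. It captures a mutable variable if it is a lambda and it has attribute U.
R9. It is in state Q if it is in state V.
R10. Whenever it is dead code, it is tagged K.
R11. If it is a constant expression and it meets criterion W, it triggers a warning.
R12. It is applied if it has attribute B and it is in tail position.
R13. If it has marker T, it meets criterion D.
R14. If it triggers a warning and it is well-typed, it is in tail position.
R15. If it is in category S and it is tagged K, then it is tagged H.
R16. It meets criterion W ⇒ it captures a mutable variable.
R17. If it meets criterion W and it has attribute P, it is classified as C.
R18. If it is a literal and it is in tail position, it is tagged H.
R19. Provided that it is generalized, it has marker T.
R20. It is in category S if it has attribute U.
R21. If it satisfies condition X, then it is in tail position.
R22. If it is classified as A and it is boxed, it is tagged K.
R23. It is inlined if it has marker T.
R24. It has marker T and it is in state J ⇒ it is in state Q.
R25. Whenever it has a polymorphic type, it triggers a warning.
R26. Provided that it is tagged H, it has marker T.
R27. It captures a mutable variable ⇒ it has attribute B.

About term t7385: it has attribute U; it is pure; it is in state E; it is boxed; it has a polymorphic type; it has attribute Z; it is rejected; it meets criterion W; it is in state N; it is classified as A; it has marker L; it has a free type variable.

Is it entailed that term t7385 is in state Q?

By R4 (it has a free type variable): it is well-typed.
By R16 (it meets criterion W): it captures a mutable variable.
By R20 (it has attribute U): it is in category S.
By R22 (it is classified as A, it is boxed): it is tagged K.
By R25 (it has a polymorphic type): it triggers a warning.
By R27 (it captures a mutable variable): it has attribute B.
By R14 (it triggers a warning, it is well-typed): it is in tail position.
By R15 (it is in category S, it is tagged K): it is tagged H.
By R26 (it is tagged H): it has marker T.
By R12 (it has attribute B, it is in tail position): it is applied.
By R13 (it has marker T): it meets criterion D.
By R7 (it meets criterion D, it is applied): it is classified as C.
By R6 (it is classified as C): it is in state Q.

Yes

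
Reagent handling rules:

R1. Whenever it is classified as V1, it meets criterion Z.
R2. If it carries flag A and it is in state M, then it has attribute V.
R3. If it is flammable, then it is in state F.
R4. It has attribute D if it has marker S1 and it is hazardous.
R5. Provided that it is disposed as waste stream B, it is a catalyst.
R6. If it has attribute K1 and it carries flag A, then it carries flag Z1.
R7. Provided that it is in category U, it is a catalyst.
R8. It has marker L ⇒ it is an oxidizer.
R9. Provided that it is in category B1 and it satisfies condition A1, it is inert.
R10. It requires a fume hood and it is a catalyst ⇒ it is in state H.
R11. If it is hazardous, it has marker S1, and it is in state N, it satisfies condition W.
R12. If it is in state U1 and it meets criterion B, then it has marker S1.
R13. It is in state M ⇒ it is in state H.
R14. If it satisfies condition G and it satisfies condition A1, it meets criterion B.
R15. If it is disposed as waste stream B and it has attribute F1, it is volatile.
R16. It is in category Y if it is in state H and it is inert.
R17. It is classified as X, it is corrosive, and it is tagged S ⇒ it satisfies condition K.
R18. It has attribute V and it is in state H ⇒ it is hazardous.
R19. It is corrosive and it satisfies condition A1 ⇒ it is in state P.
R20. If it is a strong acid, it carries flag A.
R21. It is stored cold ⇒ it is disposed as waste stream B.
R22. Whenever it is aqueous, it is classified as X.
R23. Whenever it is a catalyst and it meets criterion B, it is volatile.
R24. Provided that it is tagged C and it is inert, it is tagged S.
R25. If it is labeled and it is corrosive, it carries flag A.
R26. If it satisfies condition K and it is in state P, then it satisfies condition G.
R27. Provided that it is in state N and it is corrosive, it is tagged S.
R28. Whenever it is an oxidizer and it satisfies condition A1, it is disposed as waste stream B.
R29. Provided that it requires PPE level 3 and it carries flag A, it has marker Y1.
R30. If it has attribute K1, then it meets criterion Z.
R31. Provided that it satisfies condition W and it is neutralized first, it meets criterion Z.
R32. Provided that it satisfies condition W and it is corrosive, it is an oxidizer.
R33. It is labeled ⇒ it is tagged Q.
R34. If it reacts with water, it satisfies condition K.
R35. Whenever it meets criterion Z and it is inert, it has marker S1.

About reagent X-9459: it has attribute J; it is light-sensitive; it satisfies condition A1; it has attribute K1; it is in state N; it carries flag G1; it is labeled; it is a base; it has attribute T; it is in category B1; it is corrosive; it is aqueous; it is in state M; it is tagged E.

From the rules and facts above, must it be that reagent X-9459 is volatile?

Yes

By R9 (it is in category B1, it satisfies condition A1): it is inert.
By R13 (it is in state M): it is in state H.
By R19 (it is corrosive, it satisfies condition A1): it is in state P.
By R22 (it is aqueous): it is classified as X.
By R25 (it is labeled, it is corrosive): it carries flag A.
By R27 (it is in state N, it is corrosive): it is tagged S.
By R30 (it has attribute K1): it meets criterion Z.
By R35 (it meets criterion Z, it is inert): it has marker S1.
By R2 (it carries flag A, it is in state M): it has attribute V.
By R17 (it is classified as X, it is corrosive, it is tagged S): it satisfies condition K.
By R18 (it has attribute V, it is in state H): it is hazardous.
By R26 (it satisfies condition K, it is in state P): it satisfies condition G.
By R11 (it is hazardous, it has marker S1, it is in state N): it satisfies condition W.
By R14 (it satisfies condition G, it satisfies condition A1): it meets criterion B.
By R32 (it satisfies condition W, it is corrosive): it is an oxidizer.
By R28 (it is an oxidizer, it satisfies condition A1): it is disposed as waste stream B.
By R5 (it is disposed as waste stream B): it is a catalyst.
By R23 (it is a catalyst, it meets criterion B): it is volatile.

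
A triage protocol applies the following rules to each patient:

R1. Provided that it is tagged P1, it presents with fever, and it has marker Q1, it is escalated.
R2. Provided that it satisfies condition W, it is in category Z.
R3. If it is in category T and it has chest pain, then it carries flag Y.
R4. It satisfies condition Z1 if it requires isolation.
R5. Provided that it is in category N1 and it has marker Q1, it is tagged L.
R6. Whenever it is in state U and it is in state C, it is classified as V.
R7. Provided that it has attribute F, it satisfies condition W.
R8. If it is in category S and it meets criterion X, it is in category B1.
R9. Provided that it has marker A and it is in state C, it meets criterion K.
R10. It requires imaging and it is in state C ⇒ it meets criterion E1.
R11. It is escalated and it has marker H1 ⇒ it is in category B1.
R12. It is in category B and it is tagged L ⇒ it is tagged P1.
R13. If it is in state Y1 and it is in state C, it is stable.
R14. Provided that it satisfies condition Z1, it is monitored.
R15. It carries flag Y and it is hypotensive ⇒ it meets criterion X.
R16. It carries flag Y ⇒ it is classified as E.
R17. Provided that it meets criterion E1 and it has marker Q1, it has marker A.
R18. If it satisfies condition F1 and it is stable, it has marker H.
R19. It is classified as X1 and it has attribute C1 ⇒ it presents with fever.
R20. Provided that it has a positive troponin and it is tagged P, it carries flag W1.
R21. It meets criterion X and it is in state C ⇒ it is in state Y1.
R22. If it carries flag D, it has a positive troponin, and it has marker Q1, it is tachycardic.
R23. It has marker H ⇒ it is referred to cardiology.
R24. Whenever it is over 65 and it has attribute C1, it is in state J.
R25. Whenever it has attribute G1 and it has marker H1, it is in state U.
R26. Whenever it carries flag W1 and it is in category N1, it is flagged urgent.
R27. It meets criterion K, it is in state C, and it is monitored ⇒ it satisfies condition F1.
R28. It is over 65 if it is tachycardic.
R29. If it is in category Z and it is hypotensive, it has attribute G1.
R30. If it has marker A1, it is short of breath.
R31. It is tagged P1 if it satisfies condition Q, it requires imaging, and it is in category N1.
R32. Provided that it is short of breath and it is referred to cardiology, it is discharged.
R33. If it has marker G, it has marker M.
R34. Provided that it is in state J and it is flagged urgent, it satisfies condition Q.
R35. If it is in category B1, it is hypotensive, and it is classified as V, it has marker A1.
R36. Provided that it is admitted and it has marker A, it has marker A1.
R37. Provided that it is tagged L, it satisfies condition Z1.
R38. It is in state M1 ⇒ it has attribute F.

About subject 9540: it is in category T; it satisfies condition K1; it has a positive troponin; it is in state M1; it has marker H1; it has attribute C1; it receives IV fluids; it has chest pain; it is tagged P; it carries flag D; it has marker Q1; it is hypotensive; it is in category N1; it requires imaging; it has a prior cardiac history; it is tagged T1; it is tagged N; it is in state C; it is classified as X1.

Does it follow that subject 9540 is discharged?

By R3 (it is in category T, it has chest pain): it carries flag Y.
By R5 (it is in category N1, it has marker Q1): it is tagged L.
By R10 (it requires imaging, it is in state C): it meets criterion E1.
By R15 (it carries flag Y, it is hypotensive): it meets criterion X.
By R17 (it meets criterion E1, it has marker Q1): it has marker A.
By R19 (it is classified as X1, it has attribute C1): it presents with fever.
By R20 (it has a positive troponin, it is tagged P): it carries flag W1.
By R21 (it meets criterion X, it is in state C): it is in state Y1.
By R22 (it carries flag D, it has a positive troponin, it has marker Q1): it is tachycardic.
By R26 (it carries flag W1, it is in category N1): it is flagged urgent.
By R28 (it is tachycardic): it is over 65.
By R37 (it is tagged L): it satisfies condition Z1.
By R38 (it is in state M1): it has attribute F.
By R7 (it has attribute F): it satisfies condition W.
By R9 (it has marker A, it is in state C): it meets criterion K.
By R13 (it is in state Y1, it is in state C): it is stable.
By R14 (it satisfies condition Z1): it is monitored.
By R24 (it is over 65, it has attribute C1): it is in state J.
By R27 (it meets criterion K, it is in state C, it is monitored): it satisfies condition F1.
By R34 (it is in state J, it is flagged urgent): it satisfies condition Q.
By R2 (it satisfies condition W): it is in category Z.
By R18 (it satisfies condition F1, it is stable): it has marker H.
By R23 (it has marker H): it is referred to cardiology.
By R29 (it is in category Z, it is hypotensive): it has attribute G1.
By R31 (it satisfies condition Q, it requires imaging, it is in category N1): it is tagged P1.
By R1 (it is tagged P1, it presents with fever, it has marker Q1): it is escalated.
By R11 (it is escalated, it has marker H1): it is in category B1.
By R25 (it has attribute G1, it has marker H1): it is in state U.
By R6 (it is in state U, it is in state C): it is classified as V.
By R35 (it is in category B1, it is hypotensive, it is classified as V): it has marker A1.
By R30 (it has marker A1): it is short of breath.
By R32 (it is short of breath, it is referred to cardiology): it is discharged.

Yes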